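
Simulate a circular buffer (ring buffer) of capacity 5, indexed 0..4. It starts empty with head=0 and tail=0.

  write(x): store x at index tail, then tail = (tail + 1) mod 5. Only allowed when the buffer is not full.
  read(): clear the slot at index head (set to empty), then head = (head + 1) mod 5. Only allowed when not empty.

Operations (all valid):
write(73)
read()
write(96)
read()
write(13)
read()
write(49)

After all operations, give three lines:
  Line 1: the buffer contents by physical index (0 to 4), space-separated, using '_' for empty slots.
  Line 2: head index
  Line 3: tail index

Answer: _ _ _ 49 _
3
4

Derivation:
write(73): buf=[73 _ _ _ _], head=0, tail=1, size=1
read(): buf=[_ _ _ _ _], head=1, tail=1, size=0
write(96): buf=[_ 96 _ _ _], head=1, tail=2, size=1
read(): buf=[_ _ _ _ _], head=2, tail=2, size=0
write(13): buf=[_ _ 13 _ _], head=2, tail=3, size=1
read(): buf=[_ _ _ _ _], head=3, tail=3, size=0
write(49): buf=[_ _ _ 49 _], head=3, tail=4, size=1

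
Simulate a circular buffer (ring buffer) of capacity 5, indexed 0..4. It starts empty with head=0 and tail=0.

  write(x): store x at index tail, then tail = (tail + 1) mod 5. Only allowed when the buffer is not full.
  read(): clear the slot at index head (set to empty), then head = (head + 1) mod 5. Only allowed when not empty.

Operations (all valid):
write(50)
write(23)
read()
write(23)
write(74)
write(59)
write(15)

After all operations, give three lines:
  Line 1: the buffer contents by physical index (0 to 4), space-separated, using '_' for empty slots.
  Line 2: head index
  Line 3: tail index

Answer: 15 23 23 74 59
1
1

Derivation:
write(50): buf=[50 _ _ _ _], head=0, tail=1, size=1
write(23): buf=[50 23 _ _ _], head=0, tail=2, size=2
read(): buf=[_ 23 _ _ _], head=1, tail=2, size=1
write(23): buf=[_ 23 23 _ _], head=1, tail=3, size=2
write(74): buf=[_ 23 23 74 _], head=1, tail=4, size=3
write(59): buf=[_ 23 23 74 59], head=1, tail=0, size=4
write(15): buf=[15 23 23 74 59], head=1, tail=1, size=5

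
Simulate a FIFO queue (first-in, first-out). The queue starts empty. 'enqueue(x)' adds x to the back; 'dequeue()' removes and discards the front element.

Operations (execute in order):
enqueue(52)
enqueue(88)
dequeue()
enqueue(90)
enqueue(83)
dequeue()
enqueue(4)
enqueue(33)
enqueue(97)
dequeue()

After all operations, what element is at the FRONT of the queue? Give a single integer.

enqueue(52): queue = [52]
enqueue(88): queue = [52, 88]
dequeue(): queue = [88]
enqueue(90): queue = [88, 90]
enqueue(83): queue = [88, 90, 83]
dequeue(): queue = [90, 83]
enqueue(4): queue = [90, 83, 4]
enqueue(33): queue = [90, 83, 4, 33]
enqueue(97): queue = [90, 83, 4, 33, 97]
dequeue(): queue = [83, 4, 33, 97]

Answer: 83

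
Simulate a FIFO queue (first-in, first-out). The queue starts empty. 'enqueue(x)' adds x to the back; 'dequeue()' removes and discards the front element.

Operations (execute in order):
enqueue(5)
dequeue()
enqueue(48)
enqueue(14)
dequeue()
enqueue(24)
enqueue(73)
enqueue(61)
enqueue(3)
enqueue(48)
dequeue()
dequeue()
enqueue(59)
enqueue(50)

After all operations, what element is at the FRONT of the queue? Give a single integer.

Answer: 73

Derivation:
enqueue(5): queue = [5]
dequeue(): queue = []
enqueue(48): queue = [48]
enqueue(14): queue = [48, 14]
dequeue(): queue = [14]
enqueue(24): queue = [14, 24]
enqueue(73): queue = [14, 24, 73]
enqueue(61): queue = [14, 24, 73, 61]
enqueue(3): queue = [14, 24, 73, 61, 3]
enqueue(48): queue = [14, 24, 73, 61, 3, 48]
dequeue(): queue = [24, 73, 61, 3, 48]
dequeue(): queue = [73, 61, 3, 48]
enqueue(59): queue = [73, 61, 3, 48, 59]
enqueue(50): queue = [73, 61, 3, 48, 59, 50]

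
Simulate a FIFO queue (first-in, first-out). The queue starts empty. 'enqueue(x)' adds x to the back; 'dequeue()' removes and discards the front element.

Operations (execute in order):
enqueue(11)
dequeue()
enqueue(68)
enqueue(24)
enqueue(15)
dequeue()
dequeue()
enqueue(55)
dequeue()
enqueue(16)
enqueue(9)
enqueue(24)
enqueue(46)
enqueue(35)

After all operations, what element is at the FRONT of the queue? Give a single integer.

Answer: 55

Derivation:
enqueue(11): queue = [11]
dequeue(): queue = []
enqueue(68): queue = [68]
enqueue(24): queue = [68, 24]
enqueue(15): queue = [68, 24, 15]
dequeue(): queue = [24, 15]
dequeue(): queue = [15]
enqueue(55): queue = [15, 55]
dequeue(): queue = [55]
enqueue(16): queue = [55, 16]
enqueue(9): queue = [55, 16, 9]
enqueue(24): queue = [55, 16, 9, 24]
enqueue(46): queue = [55, 16, 9, 24, 46]
enqueue(35): queue = [55, 16, 9, 24, 46, 35]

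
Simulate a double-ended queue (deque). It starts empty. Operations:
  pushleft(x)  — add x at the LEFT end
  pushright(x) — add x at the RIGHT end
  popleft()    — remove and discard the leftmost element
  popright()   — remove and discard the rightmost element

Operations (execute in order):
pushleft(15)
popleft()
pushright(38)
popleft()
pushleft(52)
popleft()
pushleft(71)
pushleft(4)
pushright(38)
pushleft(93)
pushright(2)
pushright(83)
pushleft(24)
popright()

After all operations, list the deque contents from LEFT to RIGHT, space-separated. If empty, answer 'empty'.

Answer: 24 93 4 71 38 2

Derivation:
pushleft(15): [15]
popleft(): []
pushright(38): [38]
popleft(): []
pushleft(52): [52]
popleft(): []
pushleft(71): [71]
pushleft(4): [4, 71]
pushright(38): [4, 71, 38]
pushleft(93): [93, 4, 71, 38]
pushright(2): [93, 4, 71, 38, 2]
pushright(83): [93, 4, 71, 38, 2, 83]
pushleft(24): [24, 93, 4, 71, 38, 2, 83]
popright(): [24, 93, 4, 71, 38, 2]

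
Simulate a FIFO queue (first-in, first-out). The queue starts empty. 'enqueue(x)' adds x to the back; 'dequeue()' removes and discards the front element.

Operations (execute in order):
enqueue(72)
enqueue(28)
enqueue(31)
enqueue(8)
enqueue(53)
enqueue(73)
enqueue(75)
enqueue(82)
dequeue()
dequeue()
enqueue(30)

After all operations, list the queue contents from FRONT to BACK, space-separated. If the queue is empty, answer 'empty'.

enqueue(72): [72]
enqueue(28): [72, 28]
enqueue(31): [72, 28, 31]
enqueue(8): [72, 28, 31, 8]
enqueue(53): [72, 28, 31, 8, 53]
enqueue(73): [72, 28, 31, 8, 53, 73]
enqueue(75): [72, 28, 31, 8, 53, 73, 75]
enqueue(82): [72, 28, 31, 8, 53, 73, 75, 82]
dequeue(): [28, 31, 8, 53, 73, 75, 82]
dequeue(): [31, 8, 53, 73, 75, 82]
enqueue(30): [31, 8, 53, 73, 75, 82, 30]

Answer: 31 8 53 73 75 82 30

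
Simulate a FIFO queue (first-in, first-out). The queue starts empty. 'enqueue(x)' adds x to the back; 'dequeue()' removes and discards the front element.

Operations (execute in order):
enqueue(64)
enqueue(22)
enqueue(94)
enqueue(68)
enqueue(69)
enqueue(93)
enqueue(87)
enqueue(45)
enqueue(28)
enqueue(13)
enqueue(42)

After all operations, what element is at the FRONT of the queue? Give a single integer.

enqueue(64): queue = [64]
enqueue(22): queue = [64, 22]
enqueue(94): queue = [64, 22, 94]
enqueue(68): queue = [64, 22, 94, 68]
enqueue(69): queue = [64, 22, 94, 68, 69]
enqueue(93): queue = [64, 22, 94, 68, 69, 93]
enqueue(87): queue = [64, 22, 94, 68, 69, 93, 87]
enqueue(45): queue = [64, 22, 94, 68, 69, 93, 87, 45]
enqueue(28): queue = [64, 22, 94, 68, 69, 93, 87, 45, 28]
enqueue(13): queue = [64, 22, 94, 68, 69, 93, 87, 45, 28, 13]
enqueue(42): queue = [64, 22, 94, 68, 69, 93, 87, 45, 28, 13, 42]

Answer: 64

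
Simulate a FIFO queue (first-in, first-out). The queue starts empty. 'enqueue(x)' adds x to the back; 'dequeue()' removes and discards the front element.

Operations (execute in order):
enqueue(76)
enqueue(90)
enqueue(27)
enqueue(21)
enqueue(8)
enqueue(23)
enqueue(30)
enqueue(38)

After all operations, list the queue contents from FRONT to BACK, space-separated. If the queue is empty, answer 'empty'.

Answer: 76 90 27 21 8 23 30 38

Derivation:
enqueue(76): [76]
enqueue(90): [76, 90]
enqueue(27): [76, 90, 27]
enqueue(21): [76, 90, 27, 21]
enqueue(8): [76, 90, 27, 21, 8]
enqueue(23): [76, 90, 27, 21, 8, 23]
enqueue(30): [76, 90, 27, 21, 8, 23, 30]
enqueue(38): [76, 90, 27, 21, 8, 23, 30, 38]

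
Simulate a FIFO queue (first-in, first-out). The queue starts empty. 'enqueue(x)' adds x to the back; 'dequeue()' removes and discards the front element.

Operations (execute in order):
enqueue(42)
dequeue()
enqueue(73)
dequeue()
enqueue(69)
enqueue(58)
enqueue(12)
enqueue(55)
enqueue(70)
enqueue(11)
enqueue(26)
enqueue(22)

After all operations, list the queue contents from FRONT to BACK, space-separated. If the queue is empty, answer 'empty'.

Answer: 69 58 12 55 70 11 26 22

Derivation:
enqueue(42): [42]
dequeue(): []
enqueue(73): [73]
dequeue(): []
enqueue(69): [69]
enqueue(58): [69, 58]
enqueue(12): [69, 58, 12]
enqueue(55): [69, 58, 12, 55]
enqueue(70): [69, 58, 12, 55, 70]
enqueue(11): [69, 58, 12, 55, 70, 11]
enqueue(26): [69, 58, 12, 55, 70, 11, 26]
enqueue(22): [69, 58, 12, 55, 70, 11, 26, 22]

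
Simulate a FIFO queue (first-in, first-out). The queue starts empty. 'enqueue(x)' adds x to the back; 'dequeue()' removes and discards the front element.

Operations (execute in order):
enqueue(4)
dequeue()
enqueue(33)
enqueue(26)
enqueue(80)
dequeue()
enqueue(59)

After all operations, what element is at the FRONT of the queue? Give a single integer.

enqueue(4): queue = [4]
dequeue(): queue = []
enqueue(33): queue = [33]
enqueue(26): queue = [33, 26]
enqueue(80): queue = [33, 26, 80]
dequeue(): queue = [26, 80]
enqueue(59): queue = [26, 80, 59]

Answer: 26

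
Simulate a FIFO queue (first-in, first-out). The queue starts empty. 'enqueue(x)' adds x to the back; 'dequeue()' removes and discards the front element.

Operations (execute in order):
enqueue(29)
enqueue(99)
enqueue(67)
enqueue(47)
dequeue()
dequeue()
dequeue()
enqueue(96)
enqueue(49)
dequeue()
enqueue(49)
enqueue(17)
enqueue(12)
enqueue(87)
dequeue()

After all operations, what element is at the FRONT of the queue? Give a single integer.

enqueue(29): queue = [29]
enqueue(99): queue = [29, 99]
enqueue(67): queue = [29, 99, 67]
enqueue(47): queue = [29, 99, 67, 47]
dequeue(): queue = [99, 67, 47]
dequeue(): queue = [67, 47]
dequeue(): queue = [47]
enqueue(96): queue = [47, 96]
enqueue(49): queue = [47, 96, 49]
dequeue(): queue = [96, 49]
enqueue(49): queue = [96, 49, 49]
enqueue(17): queue = [96, 49, 49, 17]
enqueue(12): queue = [96, 49, 49, 17, 12]
enqueue(87): queue = [96, 49, 49, 17, 12, 87]
dequeue(): queue = [49, 49, 17, 12, 87]

Answer: 49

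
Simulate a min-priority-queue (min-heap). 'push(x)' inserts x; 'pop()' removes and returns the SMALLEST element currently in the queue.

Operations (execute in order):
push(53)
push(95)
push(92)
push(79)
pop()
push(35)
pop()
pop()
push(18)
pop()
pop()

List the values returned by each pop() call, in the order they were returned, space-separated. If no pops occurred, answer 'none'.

push(53): heap contents = [53]
push(95): heap contents = [53, 95]
push(92): heap contents = [53, 92, 95]
push(79): heap contents = [53, 79, 92, 95]
pop() → 53: heap contents = [79, 92, 95]
push(35): heap contents = [35, 79, 92, 95]
pop() → 35: heap contents = [79, 92, 95]
pop() → 79: heap contents = [92, 95]
push(18): heap contents = [18, 92, 95]
pop() → 18: heap contents = [92, 95]
pop() → 92: heap contents = [95]

Answer: 53 35 79 18 92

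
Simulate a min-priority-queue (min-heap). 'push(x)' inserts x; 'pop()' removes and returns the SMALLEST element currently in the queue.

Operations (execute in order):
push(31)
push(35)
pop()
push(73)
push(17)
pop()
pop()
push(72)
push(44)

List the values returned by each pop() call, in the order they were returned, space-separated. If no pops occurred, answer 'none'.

Answer: 31 17 35

Derivation:
push(31): heap contents = [31]
push(35): heap contents = [31, 35]
pop() → 31: heap contents = [35]
push(73): heap contents = [35, 73]
push(17): heap contents = [17, 35, 73]
pop() → 17: heap contents = [35, 73]
pop() → 35: heap contents = [73]
push(72): heap contents = [72, 73]
push(44): heap contents = [44, 72, 73]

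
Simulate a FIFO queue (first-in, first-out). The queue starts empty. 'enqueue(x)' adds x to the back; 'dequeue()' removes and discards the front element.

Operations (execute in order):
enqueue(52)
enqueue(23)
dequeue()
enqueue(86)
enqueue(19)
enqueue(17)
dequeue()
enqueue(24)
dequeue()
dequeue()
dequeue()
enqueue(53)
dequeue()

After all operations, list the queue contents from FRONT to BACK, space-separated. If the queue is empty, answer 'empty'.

enqueue(52): [52]
enqueue(23): [52, 23]
dequeue(): [23]
enqueue(86): [23, 86]
enqueue(19): [23, 86, 19]
enqueue(17): [23, 86, 19, 17]
dequeue(): [86, 19, 17]
enqueue(24): [86, 19, 17, 24]
dequeue(): [19, 17, 24]
dequeue(): [17, 24]
dequeue(): [24]
enqueue(53): [24, 53]
dequeue(): [53]

Answer: 53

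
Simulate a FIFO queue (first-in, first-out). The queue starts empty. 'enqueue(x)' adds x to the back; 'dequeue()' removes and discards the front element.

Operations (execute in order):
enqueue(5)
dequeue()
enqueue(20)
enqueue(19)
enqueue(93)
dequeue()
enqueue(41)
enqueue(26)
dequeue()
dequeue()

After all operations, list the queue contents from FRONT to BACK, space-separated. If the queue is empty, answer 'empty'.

enqueue(5): [5]
dequeue(): []
enqueue(20): [20]
enqueue(19): [20, 19]
enqueue(93): [20, 19, 93]
dequeue(): [19, 93]
enqueue(41): [19, 93, 41]
enqueue(26): [19, 93, 41, 26]
dequeue(): [93, 41, 26]
dequeue(): [41, 26]

Answer: 41 26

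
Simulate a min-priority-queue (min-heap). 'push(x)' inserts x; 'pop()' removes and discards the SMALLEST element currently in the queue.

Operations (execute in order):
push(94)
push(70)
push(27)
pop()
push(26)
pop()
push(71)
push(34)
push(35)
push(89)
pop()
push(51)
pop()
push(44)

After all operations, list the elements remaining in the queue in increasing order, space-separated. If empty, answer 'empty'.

push(94): heap contents = [94]
push(70): heap contents = [70, 94]
push(27): heap contents = [27, 70, 94]
pop() → 27: heap contents = [70, 94]
push(26): heap contents = [26, 70, 94]
pop() → 26: heap contents = [70, 94]
push(71): heap contents = [70, 71, 94]
push(34): heap contents = [34, 70, 71, 94]
push(35): heap contents = [34, 35, 70, 71, 94]
push(89): heap contents = [34, 35, 70, 71, 89, 94]
pop() → 34: heap contents = [35, 70, 71, 89, 94]
push(51): heap contents = [35, 51, 70, 71, 89, 94]
pop() → 35: heap contents = [51, 70, 71, 89, 94]
push(44): heap contents = [44, 51, 70, 71, 89, 94]

Answer: 44 51 70 71 89 94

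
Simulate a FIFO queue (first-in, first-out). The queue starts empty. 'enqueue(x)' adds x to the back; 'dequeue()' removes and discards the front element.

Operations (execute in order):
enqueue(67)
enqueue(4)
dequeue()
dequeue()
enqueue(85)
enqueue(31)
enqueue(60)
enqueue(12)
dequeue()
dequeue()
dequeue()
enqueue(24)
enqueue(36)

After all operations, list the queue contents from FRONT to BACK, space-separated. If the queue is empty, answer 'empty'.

Answer: 12 24 36

Derivation:
enqueue(67): [67]
enqueue(4): [67, 4]
dequeue(): [4]
dequeue(): []
enqueue(85): [85]
enqueue(31): [85, 31]
enqueue(60): [85, 31, 60]
enqueue(12): [85, 31, 60, 12]
dequeue(): [31, 60, 12]
dequeue(): [60, 12]
dequeue(): [12]
enqueue(24): [12, 24]
enqueue(36): [12, 24, 36]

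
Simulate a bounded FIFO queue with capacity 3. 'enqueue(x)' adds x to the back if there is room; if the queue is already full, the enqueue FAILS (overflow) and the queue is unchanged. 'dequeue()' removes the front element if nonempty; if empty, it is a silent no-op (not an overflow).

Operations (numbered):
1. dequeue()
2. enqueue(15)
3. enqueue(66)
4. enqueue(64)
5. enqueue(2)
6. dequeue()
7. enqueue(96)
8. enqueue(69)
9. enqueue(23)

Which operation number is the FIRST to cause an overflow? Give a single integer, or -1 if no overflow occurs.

1. dequeue(): empty, no-op, size=0
2. enqueue(15): size=1
3. enqueue(66): size=2
4. enqueue(64): size=3
5. enqueue(2): size=3=cap → OVERFLOW (fail)
6. dequeue(): size=2
7. enqueue(96): size=3
8. enqueue(69): size=3=cap → OVERFLOW (fail)
9. enqueue(23): size=3=cap → OVERFLOW (fail)

Answer: 5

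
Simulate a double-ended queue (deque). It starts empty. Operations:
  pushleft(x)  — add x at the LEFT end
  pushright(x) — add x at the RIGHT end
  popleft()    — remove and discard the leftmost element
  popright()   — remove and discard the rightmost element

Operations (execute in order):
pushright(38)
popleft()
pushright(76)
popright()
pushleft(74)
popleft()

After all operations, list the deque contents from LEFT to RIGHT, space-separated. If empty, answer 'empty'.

pushright(38): [38]
popleft(): []
pushright(76): [76]
popright(): []
pushleft(74): [74]
popleft(): []

Answer: empty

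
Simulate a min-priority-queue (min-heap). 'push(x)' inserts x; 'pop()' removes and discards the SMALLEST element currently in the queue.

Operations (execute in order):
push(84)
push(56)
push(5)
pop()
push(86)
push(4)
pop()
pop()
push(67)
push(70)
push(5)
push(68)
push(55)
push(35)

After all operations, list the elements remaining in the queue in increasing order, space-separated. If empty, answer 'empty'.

Answer: 5 35 55 67 68 70 84 86

Derivation:
push(84): heap contents = [84]
push(56): heap contents = [56, 84]
push(5): heap contents = [5, 56, 84]
pop() → 5: heap contents = [56, 84]
push(86): heap contents = [56, 84, 86]
push(4): heap contents = [4, 56, 84, 86]
pop() → 4: heap contents = [56, 84, 86]
pop() → 56: heap contents = [84, 86]
push(67): heap contents = [67, 84, 86]
push(70): heap contents = [67, 70, 84, 86]
push(5): heap contents = [5, 67, 70, 84, 86]
push(68): heap contents = [5, 67, 68, 70, 84, 86]
push(55): heap contents = [5, 55, 67, 68, 70, 84, 86]
push(35): heap contents = [5, 35, 55, 67, 68, 70, 84, 86]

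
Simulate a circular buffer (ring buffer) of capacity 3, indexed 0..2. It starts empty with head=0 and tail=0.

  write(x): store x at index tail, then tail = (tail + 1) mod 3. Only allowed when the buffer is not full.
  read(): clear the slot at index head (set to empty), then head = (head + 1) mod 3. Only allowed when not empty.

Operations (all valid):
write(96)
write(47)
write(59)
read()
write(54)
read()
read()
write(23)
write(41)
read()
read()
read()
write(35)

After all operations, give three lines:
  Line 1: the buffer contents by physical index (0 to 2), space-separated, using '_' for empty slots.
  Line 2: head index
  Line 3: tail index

write(96): buf=[96 _ _], head=0, tail=1, size=1
write(47): buf=[96 47 _], head=0, tail=2, size=2
write(59): buf=[96 47 59], head=0, tail=0, size=3
read(): buf=[_ 47 59], head=1, tail=0, size=2
write(54): buf=[54 47 59], head=1, tail=1, size=3
read(): buf=[54 _ 59], head=2, tail=1, size=2
read(): buf=[54 _ _], head=0, tail=1, size=1
write(23): buf=[54 23 _], head=0, tail=2, size=2
write(41): buf=[54 23 41], head=0, tail=0, size=3
read(): buf=[_ 23 41], head=1, tail=0, size=2
read(): buf=[_ _ 41], head=2, tail=0, size=1
read(): buf=[_ _ _], head=0, tail=0, size=0
write(35): buf=[35 _ _], head=0, tail=1, size=1

Answer: 35 _ _
0
1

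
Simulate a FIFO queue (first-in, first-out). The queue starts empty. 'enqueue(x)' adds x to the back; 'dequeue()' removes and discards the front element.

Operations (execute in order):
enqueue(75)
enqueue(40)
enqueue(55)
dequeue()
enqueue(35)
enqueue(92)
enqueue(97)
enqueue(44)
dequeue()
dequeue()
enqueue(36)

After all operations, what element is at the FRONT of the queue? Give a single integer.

Answer: 35

Derivation:
enqueue(75): queue = [75]
enqueue(40): queue = [75, 40]
enqueue(55): queue = [75, 40, 55]
dequeue(): queue = [40, 55]
enqueue(35): queue = [40, 55, 35]
enqueue(92): queue = [40, 55, 35, 92]
enqueue(97): queue = [40, 55, 35, 92, 97]
enqueue(44): queue = [40, 55, 35, 92, 97, 44]
dequeue(): queue = [55, 35, 92, 97, 44]
dequeue(): queue = [35, 92, 97, 44]
enqueue(36): queue = [35, 92, 97, 44, 36]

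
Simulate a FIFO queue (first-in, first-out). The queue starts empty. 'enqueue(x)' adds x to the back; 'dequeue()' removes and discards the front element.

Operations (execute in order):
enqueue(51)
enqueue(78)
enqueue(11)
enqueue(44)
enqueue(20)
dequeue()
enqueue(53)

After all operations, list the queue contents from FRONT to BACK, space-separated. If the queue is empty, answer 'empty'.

enqueue(51): [51]
enqueue(78): [51, 78]
enqueue(11): [51, 78, 11]
enqueue(44): [51, 78, 11, 44]
enqueue(20): [51, 78, 11, 44, 20]
dequeue(): [78, 11, 44, 20]
enqueue(53): [78, 11, 44, 20, 53]

Answer: 78 11 44 20 53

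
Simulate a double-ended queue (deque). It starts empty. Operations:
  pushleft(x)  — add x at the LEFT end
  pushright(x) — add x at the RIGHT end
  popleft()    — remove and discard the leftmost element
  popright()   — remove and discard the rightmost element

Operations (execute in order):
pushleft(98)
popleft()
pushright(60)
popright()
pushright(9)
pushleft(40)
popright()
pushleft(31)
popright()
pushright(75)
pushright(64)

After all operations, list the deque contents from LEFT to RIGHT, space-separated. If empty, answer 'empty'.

pushleft(98): [98]
popleft(): []
pushright(60): [60]
popright(): []
pushright(9): [9]
pushleft(40): [40, 9]
popright(): [40]
pushleft(31): [31, 40]
popright(): [31]
pushright(75): [31, 75]
pushright(64): [31, 75, 64]

Answer: 31 75 64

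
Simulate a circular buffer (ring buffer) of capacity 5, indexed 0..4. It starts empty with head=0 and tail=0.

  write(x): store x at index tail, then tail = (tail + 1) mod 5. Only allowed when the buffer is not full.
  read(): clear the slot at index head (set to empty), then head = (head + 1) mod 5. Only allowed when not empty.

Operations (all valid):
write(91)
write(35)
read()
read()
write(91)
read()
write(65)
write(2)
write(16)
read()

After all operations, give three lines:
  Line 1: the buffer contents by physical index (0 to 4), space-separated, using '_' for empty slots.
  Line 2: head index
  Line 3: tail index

write(91): buf=[91 _ _ _ _], head=0, tail=1, size=1
write(35): buf=[91 35 _ _ _], head=0, tail=2, size=2
read(): buf=[_ 35 _ _ _], head=1, tail=2, size=1
read(): buf=[_ _ _ _ _], head=2, tail=2, size=0
write(91): buf=[_ _ 91 _ _], head=2, tail=3, size=1
read(): buf=[_ _ _ _ _], head=3, tail=3, size=0
write(65): buf=[_ _ _ 65 _], head=3, tail=4, size=1
write(2): buf=[_ _ _ 65 2], head=3, tail=0, size=2
write(16): buf=[16 _ _ 65 2], head=3, tail=1, size=3
read(): buf=[16 _ _ _ 2], head=4, tail=1, size=2

Answer: 16 _ _ _ 2
4
1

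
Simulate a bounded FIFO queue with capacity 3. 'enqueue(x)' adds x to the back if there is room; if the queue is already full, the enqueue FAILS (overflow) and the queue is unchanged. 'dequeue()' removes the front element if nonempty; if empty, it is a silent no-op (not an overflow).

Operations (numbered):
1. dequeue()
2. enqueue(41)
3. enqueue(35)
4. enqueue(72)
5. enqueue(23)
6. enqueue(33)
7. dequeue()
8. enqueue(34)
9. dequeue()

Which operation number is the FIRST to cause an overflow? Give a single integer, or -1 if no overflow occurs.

1. dequeue(): empty, no-op, size=0
2. enqueue(41): size=1
3. enqueue(35): size=2
4. enqueue(72): size=3
5. enqueue(23): size=3=cap → OVERFLOW (fail)
6. enqueue(33): size=3=cap → OVERFLOW (fail)
7. dequeue(): size=2
8. enqueue(34): size=3
9. dequeue(): size=2

Answer: 5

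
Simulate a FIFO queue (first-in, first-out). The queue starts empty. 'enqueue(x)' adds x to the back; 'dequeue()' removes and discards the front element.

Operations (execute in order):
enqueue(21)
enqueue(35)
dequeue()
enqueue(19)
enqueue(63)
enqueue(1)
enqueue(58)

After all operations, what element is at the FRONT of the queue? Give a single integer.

enqueue(21): queue = [21]
enqueue(35): queue = [21, 35]
dequeue(): queue = [35]
enqueue(19): queue = [35, 19]
enqueue(63): queue = [35, 19, 63]
enqueue(1): queue = [35, 19, 63, 1]
enqueue(58): queue = [35, 19, 63, 1, 58]

Answer: 35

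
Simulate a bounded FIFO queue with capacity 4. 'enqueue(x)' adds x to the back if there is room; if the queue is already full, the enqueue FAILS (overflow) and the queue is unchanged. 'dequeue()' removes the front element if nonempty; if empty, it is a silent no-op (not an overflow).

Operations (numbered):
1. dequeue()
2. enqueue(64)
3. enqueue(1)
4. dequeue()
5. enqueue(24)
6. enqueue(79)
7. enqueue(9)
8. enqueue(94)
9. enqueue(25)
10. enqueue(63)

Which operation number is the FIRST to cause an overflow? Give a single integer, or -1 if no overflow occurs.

1. dequeue(): empty, no-op, size=0
2. enqueue(64): size=1
3. enqueue(1): size=2
4. dequeue(): size=1
5. enqueue(24): size=2
6. enqueue(79): size=3
7. enqueue(9): size=4
8. enqueue(94): size=4=cap → OVERFLOW (fail)
9. enqueue(25): size=4=cap → OVERFLOW (fail)
10. enqueue(63): size=4=cap → OVERFLOW (fail)

Answer: 8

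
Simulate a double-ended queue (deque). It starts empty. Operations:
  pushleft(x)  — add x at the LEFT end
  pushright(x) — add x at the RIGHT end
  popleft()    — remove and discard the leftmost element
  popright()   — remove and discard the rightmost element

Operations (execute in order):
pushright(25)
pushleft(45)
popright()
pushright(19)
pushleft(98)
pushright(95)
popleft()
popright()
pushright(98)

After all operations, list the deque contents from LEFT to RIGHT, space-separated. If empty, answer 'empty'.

pushright(25): [25]
pushleft(45): [45, 25]
popright(): [45]
pushright(19): [45, 19]
pushleft(98): [98, 45, 19]
pushright(95): [98, 45, 19, 95]
popleft(): [45, 19, 95]
popright(): [45, 19]
pushright(98): [45, 19, 98]

Answer: 45 19 98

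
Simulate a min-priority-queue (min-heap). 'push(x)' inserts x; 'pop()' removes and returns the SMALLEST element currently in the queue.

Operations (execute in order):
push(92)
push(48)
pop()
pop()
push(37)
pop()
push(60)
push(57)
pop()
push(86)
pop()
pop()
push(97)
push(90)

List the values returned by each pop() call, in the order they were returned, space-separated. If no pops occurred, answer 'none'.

push(92): heap contents = [92]
push(48): heap contents = [48, 92]
pop() → 48: heap contents = [92]
pop() → 92: heap contents = []
push(37): heap contents = [37]
pop() → 37: heap contents = []
push(60): heap contents = [60]
push(57): heap contents = [57, 60]
pop() → 57: heap contents = [60]
push(86): heap contents = [60, 86]
pop() → 60: heap contents = [86]
pop() → 86: heap contents = []
push(97): heap contents = [97]
push(90): heap contents = [90, 97]

Answer: 48 92 37 57 60 86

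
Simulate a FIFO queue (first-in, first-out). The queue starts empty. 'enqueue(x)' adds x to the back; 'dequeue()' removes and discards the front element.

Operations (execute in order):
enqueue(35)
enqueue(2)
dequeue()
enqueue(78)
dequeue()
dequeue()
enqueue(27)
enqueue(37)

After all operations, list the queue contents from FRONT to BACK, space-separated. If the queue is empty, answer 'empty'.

Answer: 27 37

Derivation:
enqueue(35): [35]
enqueue(2): [35, 2]
dequeue(): [2]
enqueue(78): [2, 78]
dequeue(): [78]
dequeue(): []
enqueue(27): [27]
enqueue(37): [27, 37]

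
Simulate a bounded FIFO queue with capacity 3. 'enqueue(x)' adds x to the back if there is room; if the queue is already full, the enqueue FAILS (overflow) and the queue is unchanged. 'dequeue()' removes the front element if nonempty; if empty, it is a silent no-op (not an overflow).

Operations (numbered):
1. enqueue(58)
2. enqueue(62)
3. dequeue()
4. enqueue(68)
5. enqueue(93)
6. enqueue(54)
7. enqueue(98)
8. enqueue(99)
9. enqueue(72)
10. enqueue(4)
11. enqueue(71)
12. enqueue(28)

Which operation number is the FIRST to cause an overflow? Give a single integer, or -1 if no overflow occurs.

Answer: 6

Derivation:
1. enqueue(58): size=1
2. enqueue(62): size=2
3. dequeue(): size=1
4. enqueue(68): size=2
5. enqueue(93): size=3
6. enqueue(54): size=3=cap → OVERFLOW (fail)
7. enqueue(98): size=3=cap → OVERFLOW (fail)
8. enqueue(99): size=3=cap → OVERFLOW (fail)
9. enqueue(72): size=3=cap → OVERFLOW (fail)
10. enqueue(4): size=3=cap → OVERFLOW (fail)
11. enqueue(71): size=3=cap → OVERFLOW (fail)
12. enqueue(28): size=3=cap → OVERFLOW (fail)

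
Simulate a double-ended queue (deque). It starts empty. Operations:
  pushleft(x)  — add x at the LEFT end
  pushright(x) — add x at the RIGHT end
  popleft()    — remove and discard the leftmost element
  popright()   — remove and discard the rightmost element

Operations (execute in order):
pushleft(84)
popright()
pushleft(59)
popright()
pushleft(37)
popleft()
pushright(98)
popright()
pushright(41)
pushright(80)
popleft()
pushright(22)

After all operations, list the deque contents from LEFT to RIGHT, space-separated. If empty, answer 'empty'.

Answer: 80 22

Derivation:
pushleft(84): [84]
popright(): []
pushleft(59): [59]
popright(): []
pushleft(37): [37]
popleft(): []
pushright(98): [98]
popright(): []
pushright(41): [41]
pushright(80): [41, 80]
popleft(): [80]
pushright(22): [80, 22]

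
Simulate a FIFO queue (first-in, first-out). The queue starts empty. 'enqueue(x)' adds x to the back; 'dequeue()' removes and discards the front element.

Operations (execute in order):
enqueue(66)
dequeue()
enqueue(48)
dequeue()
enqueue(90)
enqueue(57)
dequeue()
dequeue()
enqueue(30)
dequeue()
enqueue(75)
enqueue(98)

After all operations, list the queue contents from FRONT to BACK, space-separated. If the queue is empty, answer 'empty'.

Answer: 75 98

Derivation:
enqueue(66): [66]
dequeue(): []
enqueue(48): [48]
dequeue(): []
enqueue(90): [90]
enqueue(57): [90, 57]
dequeue(): [57]
dequeue(): []
enqueue(30): [30]
dequeue(): []
enqueue(75): [75]
enqueue(98): [75, 98]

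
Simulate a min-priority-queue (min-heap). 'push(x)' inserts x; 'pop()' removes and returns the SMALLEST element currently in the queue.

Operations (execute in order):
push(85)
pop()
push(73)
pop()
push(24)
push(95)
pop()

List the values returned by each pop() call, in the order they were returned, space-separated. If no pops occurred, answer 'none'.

push(85): heap contents = [85]
pop() → 85: heap contents = []
push(73): heap contents = [73]
pop() → 73: heap contents = []
push(24): heap contents = [24]
push(95): heap contents = [24, 95]
pop() → 24: heap contents = [95]

Answer: 85 73 24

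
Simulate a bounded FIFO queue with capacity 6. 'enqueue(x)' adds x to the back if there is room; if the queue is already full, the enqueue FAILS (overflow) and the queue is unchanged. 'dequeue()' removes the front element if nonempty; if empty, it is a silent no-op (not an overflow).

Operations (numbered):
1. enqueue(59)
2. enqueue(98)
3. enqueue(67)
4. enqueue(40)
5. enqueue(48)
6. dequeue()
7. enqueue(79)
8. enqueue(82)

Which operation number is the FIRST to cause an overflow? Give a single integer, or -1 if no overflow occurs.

Answer: -1

Derivation:
1. enqueue(59): size=1
2. enqueue(98): size=2
3. enqueue(67): size=3
4. enqueue(40): size=4
5. enqueue(48): size=5
6. dequeue(): size=4
7. enqueue(79): size=5
8. enqueue(82): size=6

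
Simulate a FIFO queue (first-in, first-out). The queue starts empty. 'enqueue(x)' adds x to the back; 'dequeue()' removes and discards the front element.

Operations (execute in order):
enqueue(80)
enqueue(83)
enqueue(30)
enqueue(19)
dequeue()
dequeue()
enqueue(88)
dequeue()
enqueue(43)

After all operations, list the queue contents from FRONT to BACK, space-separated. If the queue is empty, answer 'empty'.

Answer: 19 88 43

Derivation:
enqueue(80): [80]
enqueue(83): [80, 83]
enqueue(30): [80, 83, 30]
enqueue(19): [80, 83, 30, 19]
dequeue(): [83, 30, 19]
dequeue(): [30, 19]
enqueue(88): [30, 19, 88]
dequeue(): [19, 88]
enqueue(43): [19, 88, 43]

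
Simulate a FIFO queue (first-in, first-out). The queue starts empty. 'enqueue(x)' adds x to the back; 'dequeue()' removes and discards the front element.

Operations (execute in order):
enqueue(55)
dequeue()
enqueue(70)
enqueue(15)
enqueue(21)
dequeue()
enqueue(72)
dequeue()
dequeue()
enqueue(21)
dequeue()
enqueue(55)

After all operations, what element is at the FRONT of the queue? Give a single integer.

Answer: 21

Derivation:
enqueue(55): queue = [55]
dequeue(): queue = []
enqueue(70): queue = [70]
enqueue(15): queue = [70, 15]
enqueue(21): queue = [70, 15, 21]
dequeue(): queue = [15, 21]
enqueue(72): queue = [15, 21, 72]
dequeue(): queue = [21, 72]
dequeue(): queue = [72]
enqueue(21): queue = [72, 21]
dequeue(): queue = [21]
enqueue(55): queue = [21, 55]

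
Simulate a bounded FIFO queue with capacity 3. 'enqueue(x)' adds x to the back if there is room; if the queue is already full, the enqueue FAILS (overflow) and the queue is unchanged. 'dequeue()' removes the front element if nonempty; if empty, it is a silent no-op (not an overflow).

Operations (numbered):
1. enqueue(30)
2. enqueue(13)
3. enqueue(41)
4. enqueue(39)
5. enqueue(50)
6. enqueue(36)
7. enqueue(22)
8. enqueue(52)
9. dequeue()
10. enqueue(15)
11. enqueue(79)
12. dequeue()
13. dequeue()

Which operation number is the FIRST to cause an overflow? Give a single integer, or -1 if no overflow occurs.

Answer: 4

Derivation:
1. enqueue(30): size=1
2. enqueue(13): size=2
3. enqueue(41): size=3
4. enqueue(39): size=3=cap → OVERFLOW (fail)
5. enqueue(50): size=3=cap → OVERFLOW (fail)
6. enqueue(36): size=3=cap → OVERFLOW (fail)
7. enqueue(22): size=3=cap → OVERFLOW (fail)
8. enqueue(52): size=3=cap → OVERFLOW (fail)
9. dequeue(): size=2
10. enqueue(15): size=3
11. enqueue(79): size=3=cap → OVERFLOW (fail)
12. dequeue(): size=2
13. dequeue(): size=1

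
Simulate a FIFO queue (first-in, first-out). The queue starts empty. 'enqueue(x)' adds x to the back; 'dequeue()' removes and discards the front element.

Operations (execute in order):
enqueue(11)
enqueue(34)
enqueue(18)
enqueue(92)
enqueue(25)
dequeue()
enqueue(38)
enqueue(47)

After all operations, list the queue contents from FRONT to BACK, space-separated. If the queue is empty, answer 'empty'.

enqueue(11): [11]
enqueue(34): [11, 34]
enqueue(18): [11, 34, 18]
enqueue(92): [11, 34, 18, 92]
enqueue(25): [11, 34, 18, 92, 25]
dequeue(): [34, 18, 92, 25]
enqueue(38): [34, 18, 92, 25, 38]
enqueue(47): [34, 18, 92, 25, 38, 47]

Answer: 34 18 92 25 38 47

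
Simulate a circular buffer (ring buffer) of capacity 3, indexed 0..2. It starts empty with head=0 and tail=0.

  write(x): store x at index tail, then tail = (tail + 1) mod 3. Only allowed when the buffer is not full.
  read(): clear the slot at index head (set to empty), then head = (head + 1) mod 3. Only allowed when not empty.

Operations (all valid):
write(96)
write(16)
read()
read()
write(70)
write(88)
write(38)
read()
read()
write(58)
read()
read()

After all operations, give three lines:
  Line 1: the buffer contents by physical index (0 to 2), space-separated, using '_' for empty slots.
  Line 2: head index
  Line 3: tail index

write(96): buf=[96 _ _], head=0, tail=1, size=1
write(16): buf=[96 16 _], head=0, tail=2, size=2
read(): buf=[_ 16 _], head=1, tail=2, size=1
read(): buf=[_ _ _], head=2, tail=2, size=0
write(70): buf=[_ _ 70], head=2, tail=0, size=1
write(88): buf=[88 _ 70], head=2, tail=1, size=2
write(38): buf=[88 38 70], head=2, tail=2, size=3
read(): buf=[88 38 _], head=0, tail=2, size=2
read(): buf=[_ 38 _], head=1, tail=2, size=1
write(58): buf=[_ 38 58], head=1, tail=0, size=2
read(): buf=[_ _ 58], head=2, tail=0, size=1
read(): buf=[_ _ _], head=0, tail=0, size=0

Answer: _ _ _
0
0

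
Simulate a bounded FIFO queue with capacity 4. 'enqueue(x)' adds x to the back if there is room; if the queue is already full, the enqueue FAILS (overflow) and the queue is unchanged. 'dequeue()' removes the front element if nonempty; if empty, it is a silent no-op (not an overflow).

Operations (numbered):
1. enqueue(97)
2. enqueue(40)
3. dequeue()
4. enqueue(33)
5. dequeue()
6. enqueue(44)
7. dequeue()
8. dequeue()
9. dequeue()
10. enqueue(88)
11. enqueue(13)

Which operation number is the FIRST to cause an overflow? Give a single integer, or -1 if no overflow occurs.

Answer: -1

Derivation:
1. enqueue(97): size=1
2. enqueue(40): size=2
3. dequeue(): size=1
4. enqueue(33): size=2
5. dequeue(): size=1
6. enqueue(44): size=2
7. dequeue(): size=1
8. dequeue(): size=0
9. dequeue(): empty, no-op, size=0
10. enqueue(88): size=1
11. enqueue(13): size=2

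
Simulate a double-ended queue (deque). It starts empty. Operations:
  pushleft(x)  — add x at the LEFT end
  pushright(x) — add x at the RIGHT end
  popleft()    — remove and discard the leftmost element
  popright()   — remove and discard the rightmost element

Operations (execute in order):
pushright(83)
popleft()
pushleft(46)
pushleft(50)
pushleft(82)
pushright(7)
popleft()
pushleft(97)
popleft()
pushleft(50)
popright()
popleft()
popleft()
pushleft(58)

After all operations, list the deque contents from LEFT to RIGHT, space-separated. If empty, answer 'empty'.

Answer: 58 46

Derivation:
pushright(83): [83]
popleft(): []
pushleft(46): [46]
pushleft(50): [50, 46]
pushleft(82): [82, 50, 46]
pushright(7): [82, 50, 46, 7]
popleft(): [50, 46, 7]
pushleft(97): [97, 50, 46, 7]
popleft(): [50, 46, 7]
pushleft(50): [50, 50, 46, 7]
popright(): [50, 50, 46]
popleft(): [50, 46]
popleft(): [46]
pushleft(58): [58, 46]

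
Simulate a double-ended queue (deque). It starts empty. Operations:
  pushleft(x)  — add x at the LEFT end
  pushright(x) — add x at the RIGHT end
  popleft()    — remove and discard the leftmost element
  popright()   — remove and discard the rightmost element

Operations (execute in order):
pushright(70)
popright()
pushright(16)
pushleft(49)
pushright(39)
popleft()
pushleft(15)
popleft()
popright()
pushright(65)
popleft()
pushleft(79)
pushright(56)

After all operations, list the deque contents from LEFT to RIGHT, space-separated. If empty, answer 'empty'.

pushright(70): [70]
popright(): []
pushright(16): [16]
pushleft(49): [49, 16]
pushright(39): [49, 16, 39]
popleft(): [16, 39]
pushleft(15): [15, 16, 39]
popleft(): [16, 39]
popright(): [16]
pushright(65): [16, 65]
popleft(): [65]
pushleft(79): [79, 65]
pushright(56): [79, 65, 56]

Answer: 79 65 56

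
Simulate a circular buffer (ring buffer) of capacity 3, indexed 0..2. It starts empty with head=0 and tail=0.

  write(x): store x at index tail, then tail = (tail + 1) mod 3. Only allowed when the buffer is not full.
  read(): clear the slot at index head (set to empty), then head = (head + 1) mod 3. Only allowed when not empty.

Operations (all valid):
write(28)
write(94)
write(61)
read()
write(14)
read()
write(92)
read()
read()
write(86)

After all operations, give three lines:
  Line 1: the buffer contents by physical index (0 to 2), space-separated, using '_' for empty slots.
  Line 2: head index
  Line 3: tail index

Answer: _ 92 86
1
0

Derivation:
write(28): buf=[28 _ _], head=0, tail=1, size=1
write(94): buf=[28 94 _], head=0, tail=2, size=2
write(61): buf=[28 94 61], head=0, tail=0, size=3
read(): buf=[_ 94 61], head=1, tail=0, size=2
write(14): buf=[14 94 61], head=1, tail=1, size=3
read(): buf=[14 _ 61], head=2, tail=1, size=2
write(92): buf=[14 92 61], head=2, tail=2, size=3
read(): buf=[14 92 _], head=0, tail=2, size=2
read(): buf=[_ 92 _], head=1, tail=2, size=1
write(86): buf=[_ 92 86], head=1, tail=0, size=2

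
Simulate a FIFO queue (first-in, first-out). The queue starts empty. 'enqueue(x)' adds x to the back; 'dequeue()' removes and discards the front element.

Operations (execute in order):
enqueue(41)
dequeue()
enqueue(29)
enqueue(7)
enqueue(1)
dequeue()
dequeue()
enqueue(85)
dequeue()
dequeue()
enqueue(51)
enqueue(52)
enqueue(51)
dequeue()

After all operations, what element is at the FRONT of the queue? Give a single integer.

enqueue(41): queue = [41]
dequeue(): queue = []
enqueue(29): queue = [29]
enqueue(7): queue = [29, 7]
enqueue(1): queue = [29, 7, 1]
dequeue(): queue = [7, 1]
dequeue(): queue = [1]
enqueue(85): queue = [1, 85]
dequeue(): queue = [85]
dequeue(): queue = []
enqueue(51): queue = [51]
enqueue(52): queue = [51, 52]
enqueue(51): queue = [51, 52, 51]
dequeue(): queue = [52, 51]

Answer: 52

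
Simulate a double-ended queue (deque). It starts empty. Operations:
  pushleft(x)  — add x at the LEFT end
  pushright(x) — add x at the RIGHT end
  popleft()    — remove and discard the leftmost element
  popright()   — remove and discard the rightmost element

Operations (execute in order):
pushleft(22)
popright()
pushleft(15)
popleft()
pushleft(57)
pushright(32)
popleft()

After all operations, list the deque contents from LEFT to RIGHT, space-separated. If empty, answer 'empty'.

pushleft(22): [22]
popright(): []
pushleft(15): [15]
popleft(): []
pushleft(57): [57]
pushright(32): [57, 32]
popleft(): [32]

Answer: 32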